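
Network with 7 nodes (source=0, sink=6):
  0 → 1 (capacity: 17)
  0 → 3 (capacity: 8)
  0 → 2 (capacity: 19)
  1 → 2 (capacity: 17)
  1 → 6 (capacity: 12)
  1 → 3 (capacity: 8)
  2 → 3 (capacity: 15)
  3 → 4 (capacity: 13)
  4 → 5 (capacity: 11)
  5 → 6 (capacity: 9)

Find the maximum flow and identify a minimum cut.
Max flow = 21, Min cut edges: (1,6), (5,6)

Maximum flow: 21
Minimum cut: (1,6), (5,6)
Partition: S = [0, 1, 2, 3, 4, 5], T = [6]

Max-flow min-cut theorem verified: both equal 21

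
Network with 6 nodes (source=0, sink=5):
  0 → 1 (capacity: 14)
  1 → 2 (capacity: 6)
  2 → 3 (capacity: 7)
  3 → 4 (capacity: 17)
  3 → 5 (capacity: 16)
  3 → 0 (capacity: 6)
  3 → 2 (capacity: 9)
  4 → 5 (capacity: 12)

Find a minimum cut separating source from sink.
Min cut value = 6, edges: (1,2)

Min cut value: 6
Partition: S = [0, 1], T = [2, 3, 4, 5]
Cut edges: (1,2)

By max-flow min-cut theorem, max flow = min cut = 6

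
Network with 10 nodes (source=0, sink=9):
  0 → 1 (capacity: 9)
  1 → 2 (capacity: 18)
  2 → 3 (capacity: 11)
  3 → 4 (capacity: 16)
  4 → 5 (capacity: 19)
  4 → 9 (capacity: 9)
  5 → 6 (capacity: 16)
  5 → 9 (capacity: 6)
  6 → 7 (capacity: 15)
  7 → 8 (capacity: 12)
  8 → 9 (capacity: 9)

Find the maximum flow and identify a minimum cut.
Max flow = 9, Min cut edges: (0,1)

Maximum flow: 9
Minimum cut: (0,1)
Partition: S = [0], T = [1, 2, 3, 4, 5, 6, 7, 8, 9]

Max-flow min-cut theorem verified: both equal 9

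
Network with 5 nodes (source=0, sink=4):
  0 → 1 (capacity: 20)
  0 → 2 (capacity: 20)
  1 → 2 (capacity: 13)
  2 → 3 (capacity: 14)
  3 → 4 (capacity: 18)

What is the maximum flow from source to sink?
Maximum flow = 14

Max flow: 14

Flow assignment:
  0 → 1: 13/20
  0 → 2: 1/20
  1 → 2: 13/13
  2 → 3: 14/14
  3 → 4: 14/18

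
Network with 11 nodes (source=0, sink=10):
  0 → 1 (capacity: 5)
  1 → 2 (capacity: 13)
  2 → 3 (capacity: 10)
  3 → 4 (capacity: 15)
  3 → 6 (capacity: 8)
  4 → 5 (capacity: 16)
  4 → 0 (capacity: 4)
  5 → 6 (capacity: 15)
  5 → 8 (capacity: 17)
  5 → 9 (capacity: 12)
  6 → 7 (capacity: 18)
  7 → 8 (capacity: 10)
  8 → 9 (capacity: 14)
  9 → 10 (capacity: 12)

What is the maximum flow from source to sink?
Maximum flow = 5

Max flow: 5

Flow assignment:
  0 → 1: 5/5
  1 → 2: 5/13
  2 → 3: 5/10
  3 → 4: 5/15
  4 → 5: 5/16
  5 → 9: 5/12
  9 → 10: 5/12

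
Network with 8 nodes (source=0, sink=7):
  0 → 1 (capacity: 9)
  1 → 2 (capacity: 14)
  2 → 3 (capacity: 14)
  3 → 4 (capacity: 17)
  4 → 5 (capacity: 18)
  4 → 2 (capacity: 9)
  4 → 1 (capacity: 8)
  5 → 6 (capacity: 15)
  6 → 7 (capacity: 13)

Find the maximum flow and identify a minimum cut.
Max flow = 9, Min cut edges: (0,1)

Maximum flow: 9
Minimum cut: (0,1)
Partition: S = [0], T = [1, 2, 3, 4, 5, 6, 7]

Max-flow min-cut theorem verified: both equal 9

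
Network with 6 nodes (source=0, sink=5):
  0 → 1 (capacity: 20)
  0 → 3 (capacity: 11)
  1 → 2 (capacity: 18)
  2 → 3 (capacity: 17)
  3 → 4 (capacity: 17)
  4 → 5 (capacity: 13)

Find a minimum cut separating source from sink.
Min cut value = 13, edges: (4,5)

Min cut value: 13
Partition: S = [0, 1, 2, 3, 4], T = [5]
Cut edges: (4,5)

By max-flow min-cut theorem, max flow = min cut = 13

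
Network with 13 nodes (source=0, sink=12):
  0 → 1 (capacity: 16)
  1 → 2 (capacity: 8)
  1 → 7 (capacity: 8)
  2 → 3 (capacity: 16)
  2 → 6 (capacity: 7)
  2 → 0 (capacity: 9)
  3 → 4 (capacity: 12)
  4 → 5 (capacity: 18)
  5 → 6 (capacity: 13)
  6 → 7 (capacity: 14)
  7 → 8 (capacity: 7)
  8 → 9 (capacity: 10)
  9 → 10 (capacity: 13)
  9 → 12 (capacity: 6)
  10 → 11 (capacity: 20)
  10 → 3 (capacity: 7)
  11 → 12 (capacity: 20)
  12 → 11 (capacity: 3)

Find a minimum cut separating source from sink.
Min cut value = 7, edges: (7,8)

Min cut value: 7
Partition: S = [0, 1, 2, 3, 4, 5, 6, 7], T = [8, 9, 10, 11, 12]
Cut edges: (7,8)

By max-flow min-cut theorem, max flow = min cut = 7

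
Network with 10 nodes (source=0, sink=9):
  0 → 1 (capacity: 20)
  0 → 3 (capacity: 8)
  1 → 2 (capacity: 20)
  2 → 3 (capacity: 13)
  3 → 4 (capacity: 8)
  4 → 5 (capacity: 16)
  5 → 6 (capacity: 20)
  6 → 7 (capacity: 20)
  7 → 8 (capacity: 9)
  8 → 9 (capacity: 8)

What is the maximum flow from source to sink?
Maximum flow = 8

Max flow: 8

Flow assignment:
  0 → 1: 8/20
  1 → 2: 8/20
  2 → 3: 8/13
  3 → 4: 8/8
  4 → 5: 8/16
  5 → 6: 8/20
  6 → 7: 8/20
  7 → 8: 8/9
  8 → 9: 8/8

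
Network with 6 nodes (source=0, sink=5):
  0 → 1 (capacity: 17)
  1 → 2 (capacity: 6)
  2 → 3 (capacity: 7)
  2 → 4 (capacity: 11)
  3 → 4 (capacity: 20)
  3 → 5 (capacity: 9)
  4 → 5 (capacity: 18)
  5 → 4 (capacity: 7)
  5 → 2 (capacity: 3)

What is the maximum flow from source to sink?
Maximum flow = 6

Max flow: 6

Flow assignment:
  0 → 1: 6/17
  1 → 2: 6/6
  2 → 3: 6/7
  3 → 5: 6/9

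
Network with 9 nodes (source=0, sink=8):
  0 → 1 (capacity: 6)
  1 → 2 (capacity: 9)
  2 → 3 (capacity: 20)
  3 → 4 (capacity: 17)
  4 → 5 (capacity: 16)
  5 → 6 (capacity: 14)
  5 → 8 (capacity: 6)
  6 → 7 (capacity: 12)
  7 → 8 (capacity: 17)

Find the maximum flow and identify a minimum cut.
Max flow = 6, Min cut edges: (0,1)

Maximum flow: 6
Minimum cut: (0,1)
Partition: S = [0], T = [1, 2, 3, 4, 5, 6, 7, 8]

Max-flow min-cut theorem verified: both equal 6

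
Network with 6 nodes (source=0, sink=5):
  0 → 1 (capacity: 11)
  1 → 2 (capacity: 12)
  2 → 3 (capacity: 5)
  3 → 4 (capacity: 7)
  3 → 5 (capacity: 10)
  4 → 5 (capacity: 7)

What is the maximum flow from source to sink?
Maximum flow = 5

Max flow: 5

Flow assignment:
  0 → 1: 5/11
  1 → 2: 5/12
  2 → 3: 5/5
  3 → 5: 5/10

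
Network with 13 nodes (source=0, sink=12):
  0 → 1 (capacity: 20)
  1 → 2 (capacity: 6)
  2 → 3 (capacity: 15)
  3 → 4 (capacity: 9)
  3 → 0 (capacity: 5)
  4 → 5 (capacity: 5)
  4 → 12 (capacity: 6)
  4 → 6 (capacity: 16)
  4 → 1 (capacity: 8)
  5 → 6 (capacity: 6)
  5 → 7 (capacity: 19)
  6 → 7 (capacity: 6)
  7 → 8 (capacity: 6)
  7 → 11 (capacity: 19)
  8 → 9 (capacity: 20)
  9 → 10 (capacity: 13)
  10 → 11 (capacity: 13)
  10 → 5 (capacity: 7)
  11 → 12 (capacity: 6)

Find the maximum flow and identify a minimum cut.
Max flow = 6, Min cut edges: (1,2)

Maximum flow: 6
Minimum cut: (1,2)
Partition: S = [0, 1], T = [2, 3, 4, 5, 6, 7, 8, 9, 10, 11, 12]

Max-flow min-cut theorem verified: both equal 6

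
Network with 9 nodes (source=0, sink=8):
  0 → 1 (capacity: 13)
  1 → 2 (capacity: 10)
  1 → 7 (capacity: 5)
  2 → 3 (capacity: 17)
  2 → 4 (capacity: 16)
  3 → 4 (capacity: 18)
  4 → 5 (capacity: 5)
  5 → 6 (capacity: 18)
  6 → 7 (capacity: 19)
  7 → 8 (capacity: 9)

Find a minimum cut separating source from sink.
Min cut value = 9, edges: (7,8)

Min cut value: 9
Partition: S = [0, 1, 2, 3, 4, 5, 6, 7], T = [8]
Cut edges: (7,8)

By max-flow min-cut theorem, max flow = min cut = 9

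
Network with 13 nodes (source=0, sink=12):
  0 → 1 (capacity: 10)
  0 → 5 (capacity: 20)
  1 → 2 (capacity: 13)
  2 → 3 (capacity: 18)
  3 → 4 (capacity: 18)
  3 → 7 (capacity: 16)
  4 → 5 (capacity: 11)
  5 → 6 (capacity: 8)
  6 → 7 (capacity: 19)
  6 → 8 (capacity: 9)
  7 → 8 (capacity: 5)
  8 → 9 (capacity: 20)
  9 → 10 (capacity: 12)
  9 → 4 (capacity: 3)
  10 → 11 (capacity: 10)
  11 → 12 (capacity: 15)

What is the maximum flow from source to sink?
Maximum flow = 10

Max flow: 10

Flow assignment:
  0 → 1: 5/10
  0 → 5: 5/20
  1 → 2: 5/13
  2 → 3: 5/18
  3 → 7: 5/16
  4 → 5: 2/11
  5 → 6: 7/8
  6 → 8: 7/9
  7 → 8: 5/5
  8 → 9: 12/20
  9 → 10: 10/12
  9 → 4: 2/3
  10 → 11: 10/10
  11 → 12: 10/15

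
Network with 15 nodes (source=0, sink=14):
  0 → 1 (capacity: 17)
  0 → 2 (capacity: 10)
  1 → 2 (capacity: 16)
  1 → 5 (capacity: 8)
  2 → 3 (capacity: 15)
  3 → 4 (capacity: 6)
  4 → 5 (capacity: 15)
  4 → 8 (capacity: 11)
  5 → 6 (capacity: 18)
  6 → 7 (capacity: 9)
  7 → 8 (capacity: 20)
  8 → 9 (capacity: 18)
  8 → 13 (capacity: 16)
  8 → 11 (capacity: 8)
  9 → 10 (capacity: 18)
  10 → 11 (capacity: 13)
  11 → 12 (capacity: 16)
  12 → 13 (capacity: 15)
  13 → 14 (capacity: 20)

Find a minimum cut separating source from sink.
Min cut value = 14, edges: (1,5), (3,4)

Min cut value: 14
Partition: S = [0, 1, 2, 3], T = [4, 5, 6, 7, 8, 9, 10, 11, 12, 13, 14]
Cut edges: (1,5), (3,4)

By max-flow min-cut theorem, max flow = min cut = 14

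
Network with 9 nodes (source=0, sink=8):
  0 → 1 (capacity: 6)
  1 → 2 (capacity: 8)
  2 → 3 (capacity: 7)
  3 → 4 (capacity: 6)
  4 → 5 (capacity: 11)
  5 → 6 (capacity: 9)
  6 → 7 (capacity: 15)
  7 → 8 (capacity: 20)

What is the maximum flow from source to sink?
Maximum flow = 6

Max flow: 6

Flow assignment:
  0 → 1: 6/6
  1 → 2: 6/8
  2 → 3: 6/7
  3 → 4: 6/6
  4 → 5: 6/11
  5 → 6: 6/9
  6 → 7: 6/15
  7 → 8: 6/20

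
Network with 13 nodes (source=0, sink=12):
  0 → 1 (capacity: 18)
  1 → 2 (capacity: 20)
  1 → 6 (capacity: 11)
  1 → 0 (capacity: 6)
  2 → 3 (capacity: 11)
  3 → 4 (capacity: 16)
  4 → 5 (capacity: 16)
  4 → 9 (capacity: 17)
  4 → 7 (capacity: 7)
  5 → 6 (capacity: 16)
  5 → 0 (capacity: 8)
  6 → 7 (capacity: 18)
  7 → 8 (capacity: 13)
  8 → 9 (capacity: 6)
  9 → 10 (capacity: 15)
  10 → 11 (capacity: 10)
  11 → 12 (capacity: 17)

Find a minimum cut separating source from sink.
Min cut value = 10, edges: (10,11)

Min cut value: 10
Partition: S = [0, 1, 2, 3, 4, 5, 6, 7, 8, 9, 10], T = [11, 12]
Cut edges: (10,11)

By max-flow min-cut theorem, max flow = min cut = 10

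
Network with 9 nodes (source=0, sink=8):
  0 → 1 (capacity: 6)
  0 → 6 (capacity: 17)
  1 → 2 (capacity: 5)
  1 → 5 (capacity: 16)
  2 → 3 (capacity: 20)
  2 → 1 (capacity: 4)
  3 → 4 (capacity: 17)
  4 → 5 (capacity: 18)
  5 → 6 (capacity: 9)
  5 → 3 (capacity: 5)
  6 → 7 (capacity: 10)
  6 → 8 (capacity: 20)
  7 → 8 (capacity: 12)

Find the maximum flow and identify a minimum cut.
Max flow = 23, Min cut edges: (0,1), (0,6)

Maximum flow: 23
Minimum cut: (0,1), (0,6)
Partition: S = [0], T = [1, 2, 3, 4, 5, 6, 7, 8]

Max-flow min-cut theorem verified: both equal 23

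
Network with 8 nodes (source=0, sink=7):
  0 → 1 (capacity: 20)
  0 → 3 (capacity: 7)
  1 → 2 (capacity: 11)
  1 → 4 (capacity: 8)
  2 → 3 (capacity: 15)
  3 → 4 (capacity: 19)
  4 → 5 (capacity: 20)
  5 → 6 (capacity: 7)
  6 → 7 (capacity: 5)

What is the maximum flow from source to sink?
Maximum flow = 5

Max flow: 5

Flow assignment:
  0 → 1: 5/20
  1 → 4: 5/8
  4 → 5: 5/20
  5 → 6: 5/7
  6 → 7: 5/5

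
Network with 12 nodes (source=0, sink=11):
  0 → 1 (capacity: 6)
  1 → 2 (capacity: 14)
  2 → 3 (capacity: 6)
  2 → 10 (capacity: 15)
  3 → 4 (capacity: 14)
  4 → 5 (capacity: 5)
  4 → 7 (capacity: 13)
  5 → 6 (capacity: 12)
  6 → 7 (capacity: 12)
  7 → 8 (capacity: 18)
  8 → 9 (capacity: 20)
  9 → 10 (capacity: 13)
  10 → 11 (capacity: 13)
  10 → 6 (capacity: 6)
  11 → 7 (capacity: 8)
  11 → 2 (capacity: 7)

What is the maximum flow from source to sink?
Maximum flow = 6

Max flow: 6

Flow assignment:
  0 → 1: 6/6
  1 → 2: 6/14
  2 → 10: 6/15
  10 → 11: 6/13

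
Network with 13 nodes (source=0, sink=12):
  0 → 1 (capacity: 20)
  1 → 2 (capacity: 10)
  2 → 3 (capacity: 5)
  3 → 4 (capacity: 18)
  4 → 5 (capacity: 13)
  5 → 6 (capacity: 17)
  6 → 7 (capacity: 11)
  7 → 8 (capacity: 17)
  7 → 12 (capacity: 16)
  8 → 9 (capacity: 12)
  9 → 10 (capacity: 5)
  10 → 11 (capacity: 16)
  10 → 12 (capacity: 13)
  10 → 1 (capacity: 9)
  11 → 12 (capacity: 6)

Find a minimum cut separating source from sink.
Min cut value = 5, edges: (2,3)

Min cut value: 5
Partition: S = [0, 1, 2], T = [3, 4, 5, 6, 7, 8, 9, 10, 11, 12]
Cut edges: (2,3)

By max-flow min-cut theorem, max flow = min cut = 5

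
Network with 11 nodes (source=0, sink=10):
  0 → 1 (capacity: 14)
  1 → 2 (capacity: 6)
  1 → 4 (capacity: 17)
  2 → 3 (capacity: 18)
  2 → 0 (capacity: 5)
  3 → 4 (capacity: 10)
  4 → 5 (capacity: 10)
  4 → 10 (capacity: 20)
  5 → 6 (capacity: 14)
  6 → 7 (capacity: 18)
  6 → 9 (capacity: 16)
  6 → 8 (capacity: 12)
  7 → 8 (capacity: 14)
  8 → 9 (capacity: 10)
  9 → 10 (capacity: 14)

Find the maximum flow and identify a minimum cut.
Max flow = 14, Min cut edges: (0,1)

Maximum flow: 14
Minimum cut: (0,1)
Partition: S = [0], T = [1, 2, 3, 4, 5, 6, 7, 8, 9, 10]

Max-flow min-cut theorem verified: both equal 14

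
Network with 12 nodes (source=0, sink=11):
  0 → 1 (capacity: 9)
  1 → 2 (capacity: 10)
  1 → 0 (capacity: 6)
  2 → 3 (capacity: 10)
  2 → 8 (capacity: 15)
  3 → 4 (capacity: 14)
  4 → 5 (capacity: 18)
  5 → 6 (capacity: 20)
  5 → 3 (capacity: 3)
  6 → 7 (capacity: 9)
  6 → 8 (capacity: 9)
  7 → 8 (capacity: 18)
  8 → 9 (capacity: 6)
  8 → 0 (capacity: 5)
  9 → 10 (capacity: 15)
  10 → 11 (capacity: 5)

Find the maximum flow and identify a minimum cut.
Max flow = 5, Min cut edges: (10,11)

Maximum flow: 5
Minimum cut: (10,11)
Partition: S = [0, 1, 2, 3, 4, 5, 6, 7, 8, 9, 10], T = [11]

Max-flow min-cut theorem verified: both equal 5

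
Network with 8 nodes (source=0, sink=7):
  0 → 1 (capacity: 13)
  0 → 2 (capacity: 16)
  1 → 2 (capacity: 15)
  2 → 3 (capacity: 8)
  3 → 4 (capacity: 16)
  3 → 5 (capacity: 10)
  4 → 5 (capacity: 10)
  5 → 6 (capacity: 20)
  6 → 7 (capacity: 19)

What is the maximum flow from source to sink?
Maximum flow = 8

Max flow: 8

Flow assignment:
  0 → 2: 8/16
  2 → 3: 8/8
  3 → 5: 8/10
  5 → 6: 8/20
  6 → 7: 8/19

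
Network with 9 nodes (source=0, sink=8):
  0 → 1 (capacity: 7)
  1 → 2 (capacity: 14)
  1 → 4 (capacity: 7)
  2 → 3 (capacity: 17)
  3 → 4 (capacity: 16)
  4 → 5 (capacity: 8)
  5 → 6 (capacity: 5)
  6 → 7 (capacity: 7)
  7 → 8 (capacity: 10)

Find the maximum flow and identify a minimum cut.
Max flow = 5, Min cut edges: (5,6)

Maximum flow: 5
Minimum cut: (5,6)
Partition: S = [0, 1, 2, 3, 4, 5], T = [6, 7, 8]

Max-flow min-cut theorem verified: both equal 5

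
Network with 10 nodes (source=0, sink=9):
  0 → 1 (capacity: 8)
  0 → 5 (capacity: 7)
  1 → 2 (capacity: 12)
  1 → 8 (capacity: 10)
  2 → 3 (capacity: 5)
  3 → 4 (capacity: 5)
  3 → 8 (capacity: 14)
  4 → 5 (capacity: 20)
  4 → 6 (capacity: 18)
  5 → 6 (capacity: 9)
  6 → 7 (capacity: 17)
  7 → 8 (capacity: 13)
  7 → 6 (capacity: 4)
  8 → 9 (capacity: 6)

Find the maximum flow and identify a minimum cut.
Max flow = 6, Min cut edges: (8,9)

Maximum flow: 6
Minimum cut: (8,9)
Partition: S = [0, 1, 2, 3, 4, 5, 6, 7, 8], T = [9]

Max-flow min-cut theorem verified: both equal 6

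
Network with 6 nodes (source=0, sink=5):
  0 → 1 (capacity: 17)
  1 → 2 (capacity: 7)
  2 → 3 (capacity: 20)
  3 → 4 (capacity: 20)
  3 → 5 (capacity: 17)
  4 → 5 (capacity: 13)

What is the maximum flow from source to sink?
Maximum flow = 7

Max flow: 7

Flow assignment:
  0 → 1: 7/17
  1 → 2: 7/7
  2 → 3: 7/20
  3 → 5: 7/17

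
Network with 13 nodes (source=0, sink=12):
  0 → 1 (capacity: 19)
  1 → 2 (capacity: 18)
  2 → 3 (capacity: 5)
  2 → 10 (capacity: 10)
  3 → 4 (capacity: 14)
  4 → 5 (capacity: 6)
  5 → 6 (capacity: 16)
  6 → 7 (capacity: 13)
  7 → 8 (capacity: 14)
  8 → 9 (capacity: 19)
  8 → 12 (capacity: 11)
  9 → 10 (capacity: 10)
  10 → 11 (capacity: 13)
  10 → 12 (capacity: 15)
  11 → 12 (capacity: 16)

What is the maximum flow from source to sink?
Maximum flow = 15

Max flow: 15

Flow assignment:
  0 → 1: 15/19
  1 → 2: 15/18
  2 → 3: 5/5
  2 → 10: 10/10
  3 → 4: 5/14
  4 → 5: 5/6
  5 → 6: 5/16
  6 → 7: 5/13
  7 → 8: 5/14
  8 → 12: 5/11
  10 → 12: 10/15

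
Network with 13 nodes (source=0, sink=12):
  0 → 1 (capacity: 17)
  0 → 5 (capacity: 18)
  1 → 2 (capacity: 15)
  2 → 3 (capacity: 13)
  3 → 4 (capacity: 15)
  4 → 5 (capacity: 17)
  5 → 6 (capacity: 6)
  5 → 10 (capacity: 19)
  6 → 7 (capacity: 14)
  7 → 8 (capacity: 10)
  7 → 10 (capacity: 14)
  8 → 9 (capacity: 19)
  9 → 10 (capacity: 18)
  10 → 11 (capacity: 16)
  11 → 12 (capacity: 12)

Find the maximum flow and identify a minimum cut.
Max flow = 12, Min cut edges: (11,12)

Maximum flow: 12
Minimum cut: (11,12)
Partition: S = [0, 1, 2, 3, 4, 5, 6, 7, 8, 9, 10, 11], T = [12]

Max-flow min-cut theorem verified: both equal 12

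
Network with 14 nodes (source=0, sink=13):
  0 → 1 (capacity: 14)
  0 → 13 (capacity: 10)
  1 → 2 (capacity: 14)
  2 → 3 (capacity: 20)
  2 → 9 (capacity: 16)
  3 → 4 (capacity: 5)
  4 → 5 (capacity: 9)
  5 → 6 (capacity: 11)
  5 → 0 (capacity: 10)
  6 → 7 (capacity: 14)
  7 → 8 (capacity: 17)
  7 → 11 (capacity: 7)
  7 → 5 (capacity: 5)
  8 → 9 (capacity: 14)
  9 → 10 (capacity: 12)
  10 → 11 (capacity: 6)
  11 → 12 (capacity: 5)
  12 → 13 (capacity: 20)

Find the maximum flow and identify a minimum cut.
Max flow = 15, Min cut edges: (0,13), (11,12)

Maximum flow: 15
Minimum cut: (0,13), (11,12)
Partition: S = [0, 1, 2, 3, 4, 5, 6, 7, 8, 9, 10, 11], T = [12, 13]

Max-flow min-cut theorem verified: both equal 15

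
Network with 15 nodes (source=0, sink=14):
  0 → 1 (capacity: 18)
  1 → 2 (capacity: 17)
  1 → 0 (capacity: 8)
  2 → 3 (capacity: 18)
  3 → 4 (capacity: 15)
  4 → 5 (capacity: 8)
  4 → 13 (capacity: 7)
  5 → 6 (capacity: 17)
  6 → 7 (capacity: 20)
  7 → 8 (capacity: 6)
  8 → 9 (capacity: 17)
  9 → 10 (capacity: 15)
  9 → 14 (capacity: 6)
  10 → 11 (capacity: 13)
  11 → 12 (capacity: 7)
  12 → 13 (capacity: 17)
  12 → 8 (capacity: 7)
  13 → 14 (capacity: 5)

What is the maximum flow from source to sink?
Maximum flow = 11

Max flow: 11

Flow assignment:
  0 → 1: 11/18
  1 → 2: 11/17
  2 → 3: 11/18
  3 → 4: 11/15
  4 → 5: 6/8
  4 → 13: 5/7
  5 → 6: 6/17
  6 → 7: 6/20
  7 → 8: 6/6
  8 → 9: 6/17
  9 → 14: 6/6
  13 → 14: 5/5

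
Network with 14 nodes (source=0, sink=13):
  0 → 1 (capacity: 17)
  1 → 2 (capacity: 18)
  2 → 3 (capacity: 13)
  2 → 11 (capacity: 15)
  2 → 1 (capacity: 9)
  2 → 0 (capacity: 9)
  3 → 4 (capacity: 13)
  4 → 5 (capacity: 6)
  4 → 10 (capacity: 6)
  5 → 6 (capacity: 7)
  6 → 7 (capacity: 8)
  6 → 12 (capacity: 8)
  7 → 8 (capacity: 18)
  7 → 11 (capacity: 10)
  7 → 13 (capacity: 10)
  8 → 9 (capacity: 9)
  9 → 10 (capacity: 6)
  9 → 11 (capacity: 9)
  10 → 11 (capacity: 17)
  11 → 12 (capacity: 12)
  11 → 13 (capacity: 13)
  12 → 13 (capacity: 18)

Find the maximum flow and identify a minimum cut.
Max flow = 17, Min cut edges: (0,1)

Maximum flow: 17
Minimum cut: (0,1)
Partition: S = [0], T = [1, 2, 3, 4, 5, 6, 7, 8, 9, 10, 11, 12, 13]

Max-flow min-cut theorem verified: both equal 17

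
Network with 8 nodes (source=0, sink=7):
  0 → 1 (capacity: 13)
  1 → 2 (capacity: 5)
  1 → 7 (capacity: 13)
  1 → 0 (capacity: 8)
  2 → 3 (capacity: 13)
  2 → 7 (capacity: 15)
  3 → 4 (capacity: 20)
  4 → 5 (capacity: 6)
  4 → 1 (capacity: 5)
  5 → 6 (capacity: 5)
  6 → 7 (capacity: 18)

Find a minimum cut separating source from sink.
Min cut value = 13, edges: (0,1)

Min cut value: 13
Partition: S = [0], T = [1, 2, 3, 4, 5, 6, 7]
Cut edges: (0,1)

By max-flow min-cut theorem, max flow = min cut = 13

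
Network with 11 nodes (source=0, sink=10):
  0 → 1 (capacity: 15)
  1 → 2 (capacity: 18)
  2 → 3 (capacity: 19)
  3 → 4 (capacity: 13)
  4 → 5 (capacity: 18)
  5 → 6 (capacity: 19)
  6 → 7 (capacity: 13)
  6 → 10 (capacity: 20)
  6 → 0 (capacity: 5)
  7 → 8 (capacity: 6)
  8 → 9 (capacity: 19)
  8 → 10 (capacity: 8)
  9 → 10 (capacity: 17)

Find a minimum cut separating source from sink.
Min cut value = 13, edges: (3,4)

Min cut value: 13
Partition: S = [0, 1, 2, 3], T = [4, 5, 6, 7, 8, 9, 10]
Cut edges: (3,4)

By max-flow min-cut theorem, max flow = min cut = 13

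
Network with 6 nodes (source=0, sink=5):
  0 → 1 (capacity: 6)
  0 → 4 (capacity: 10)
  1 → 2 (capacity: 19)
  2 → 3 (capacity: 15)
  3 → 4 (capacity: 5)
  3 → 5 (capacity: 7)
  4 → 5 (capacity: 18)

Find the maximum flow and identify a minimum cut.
Max flow = 16, Min cut edges: (0,1), (0,4)

Maximum flow: 16
Minimum cut: (0,1), (0,4)
Partition: S = [0], T = [1, 2, 3, 4, 5]

Max-flow min-cut theorem verified: both equal 16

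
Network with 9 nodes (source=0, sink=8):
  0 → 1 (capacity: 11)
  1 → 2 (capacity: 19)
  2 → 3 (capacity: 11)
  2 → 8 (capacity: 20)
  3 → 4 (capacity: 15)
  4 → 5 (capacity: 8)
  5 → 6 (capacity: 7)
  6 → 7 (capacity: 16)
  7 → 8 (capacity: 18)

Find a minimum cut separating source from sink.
Min cut value = 11, edges: (0,1)

Min cut value: 11
Partition: S = [0], T = [1, 2, 3, 4, 5, 6, 7, 8]
Cut edges: (0,1)

By max-flow min-cut theorem, max flow = min cut = 11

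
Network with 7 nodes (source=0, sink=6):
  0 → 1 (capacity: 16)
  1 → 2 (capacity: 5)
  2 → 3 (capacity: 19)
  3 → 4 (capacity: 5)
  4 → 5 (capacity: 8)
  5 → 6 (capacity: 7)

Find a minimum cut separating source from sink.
Min cut value = 5, edges: (3,4)

Min cut value: 5
Partition: S = [0, 1, 2, 3], T = [4, 5, 6]
Cut edges: (3,4)

By max-flow min-cut theorem, max flow = min cut = 5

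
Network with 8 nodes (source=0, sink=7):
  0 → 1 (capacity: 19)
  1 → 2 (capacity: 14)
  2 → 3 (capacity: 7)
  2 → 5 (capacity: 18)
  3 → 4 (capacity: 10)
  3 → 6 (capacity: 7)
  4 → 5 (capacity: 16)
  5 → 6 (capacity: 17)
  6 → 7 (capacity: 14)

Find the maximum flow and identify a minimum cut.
Max flow = 14, Min cut edges: (6,7)

Maximum flow: 14
Minimum cut: (6,7)
Partition: S = [0, 1, 2, 3, 4, 5, 6], T = [7]

Max-flow min-cut theorem verified: both equal 14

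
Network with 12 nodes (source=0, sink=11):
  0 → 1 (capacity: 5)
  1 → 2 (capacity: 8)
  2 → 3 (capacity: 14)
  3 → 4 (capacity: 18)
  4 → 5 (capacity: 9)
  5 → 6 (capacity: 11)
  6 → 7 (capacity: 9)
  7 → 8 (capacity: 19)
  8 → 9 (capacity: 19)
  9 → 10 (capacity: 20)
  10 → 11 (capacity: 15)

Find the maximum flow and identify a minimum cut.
Max flow = 5, Min cut edges: (0,1)

Maximum flow: 5
Minimum cut: (0,1)
Partition: S = [0], T = [1, 2, 3, 4, 5, 6, 7, 8, 9, 10, 11]

Max-flow min-cut theorem verified: both equal 5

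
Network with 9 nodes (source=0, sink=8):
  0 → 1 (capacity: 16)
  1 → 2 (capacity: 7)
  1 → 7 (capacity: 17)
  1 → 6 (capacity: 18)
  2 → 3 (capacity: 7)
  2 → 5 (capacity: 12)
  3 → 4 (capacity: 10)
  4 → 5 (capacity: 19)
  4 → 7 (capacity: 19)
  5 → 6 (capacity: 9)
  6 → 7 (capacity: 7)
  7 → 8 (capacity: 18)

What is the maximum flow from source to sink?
Maximum flow = 16

Max flow: 16

Flow assignment:
  0 → 1: 16/16
  1 → 7: 16/17
  7 → 8: 16/18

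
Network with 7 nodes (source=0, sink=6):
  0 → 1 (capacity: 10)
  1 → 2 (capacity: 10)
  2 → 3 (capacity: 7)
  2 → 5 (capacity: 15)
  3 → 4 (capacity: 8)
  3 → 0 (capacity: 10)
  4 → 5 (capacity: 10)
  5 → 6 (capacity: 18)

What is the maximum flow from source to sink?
Maximum flow = 10

Max flow: 10

Flow assignment:
  0 → 1: 10/10
  1 → 2: 10/10
  2 → 5: 10/15
  5 → 6: 10/18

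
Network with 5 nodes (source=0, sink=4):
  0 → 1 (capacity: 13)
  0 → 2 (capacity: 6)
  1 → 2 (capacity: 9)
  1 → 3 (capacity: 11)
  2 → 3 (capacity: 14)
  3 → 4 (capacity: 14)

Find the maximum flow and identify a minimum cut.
Max flow = 14, Min cut edges: (3,4)

Maximum flow: 14
Minimum cut: (3,4)
Partition: S = [0, 1, 2, 3], T = [4]

Max-flow min-cut theorem verified: both equal 14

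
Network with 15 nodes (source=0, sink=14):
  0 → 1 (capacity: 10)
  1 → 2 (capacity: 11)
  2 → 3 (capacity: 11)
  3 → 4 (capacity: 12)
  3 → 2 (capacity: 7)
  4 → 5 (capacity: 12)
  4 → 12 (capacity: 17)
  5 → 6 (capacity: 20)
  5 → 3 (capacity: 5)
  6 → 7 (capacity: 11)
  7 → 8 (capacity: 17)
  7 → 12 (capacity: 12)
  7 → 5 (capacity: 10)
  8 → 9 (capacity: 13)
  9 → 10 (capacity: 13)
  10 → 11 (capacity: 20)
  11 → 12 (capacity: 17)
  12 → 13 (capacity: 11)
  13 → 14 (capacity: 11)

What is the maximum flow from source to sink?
Maximum flow = 10

Max flow: 10

Flow assignment:
  0 → 1: 10/10
  1 → 2: 10/11
  2 → 3: 10/11
  3 → 4: 10/12
  4 → 12: 10/17
  12 → 13: 10/11
  13 → 14: 10/11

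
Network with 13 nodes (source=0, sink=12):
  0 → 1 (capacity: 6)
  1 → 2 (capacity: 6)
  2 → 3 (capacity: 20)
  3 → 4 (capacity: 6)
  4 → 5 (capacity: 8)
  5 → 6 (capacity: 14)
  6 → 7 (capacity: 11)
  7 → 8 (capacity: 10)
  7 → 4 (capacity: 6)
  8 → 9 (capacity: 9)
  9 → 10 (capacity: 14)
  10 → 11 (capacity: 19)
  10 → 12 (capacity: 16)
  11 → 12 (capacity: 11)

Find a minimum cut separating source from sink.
Min cut value = 6, edges: (3,4)

Min cut value: 6
Partition: S = [0, 1, 2, 3], T = [4, 5, 6, 7, 8, 9, 10, 11, 12]
Cut edges: (3,4)

By max-flow min-cut theorem, max flow = min cut = 6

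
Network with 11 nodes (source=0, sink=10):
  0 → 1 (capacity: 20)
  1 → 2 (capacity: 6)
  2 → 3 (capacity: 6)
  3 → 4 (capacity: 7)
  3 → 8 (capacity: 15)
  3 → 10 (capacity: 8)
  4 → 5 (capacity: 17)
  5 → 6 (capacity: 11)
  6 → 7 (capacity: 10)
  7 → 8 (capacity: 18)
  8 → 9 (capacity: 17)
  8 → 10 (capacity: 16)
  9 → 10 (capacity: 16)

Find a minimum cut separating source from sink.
Min cut value = 6, edges: (2,3)

Min cut value: 6
Partition: S = [0, 1, 2], T = [3, 4, 5, 6, 7, 8, 9, 10]
Cut edges: (2,3)

By max-flow min-cut theorem, max flow = min cut = 6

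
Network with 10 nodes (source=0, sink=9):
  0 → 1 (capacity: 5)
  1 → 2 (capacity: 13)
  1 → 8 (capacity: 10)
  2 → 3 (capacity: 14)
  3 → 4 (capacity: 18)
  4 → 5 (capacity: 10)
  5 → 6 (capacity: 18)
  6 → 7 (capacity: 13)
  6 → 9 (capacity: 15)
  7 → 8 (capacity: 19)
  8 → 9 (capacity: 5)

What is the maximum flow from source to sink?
Maximum flow = 5

Max flow: 5

Flow assignment:
  0 → 1: 5/5
  1 → 8: 5/10
  8 → 9: 5/5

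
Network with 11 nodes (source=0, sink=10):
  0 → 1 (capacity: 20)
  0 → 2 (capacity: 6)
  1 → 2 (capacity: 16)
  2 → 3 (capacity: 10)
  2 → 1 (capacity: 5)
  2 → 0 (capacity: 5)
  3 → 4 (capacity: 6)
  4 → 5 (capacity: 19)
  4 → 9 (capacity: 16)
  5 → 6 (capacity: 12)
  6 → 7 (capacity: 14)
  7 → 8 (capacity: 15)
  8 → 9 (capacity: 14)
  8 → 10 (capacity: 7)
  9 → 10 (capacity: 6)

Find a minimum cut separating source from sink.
Min cut value = 6, edges: (3,4)

Min cut value: 6
Partition: S = [0, 1, 2, 3], T = [4, 5, 6, 7, 8, 9, 10]
Cut edges: (3,4)

By max-flow min-cut theorem, max flow = min cut = 6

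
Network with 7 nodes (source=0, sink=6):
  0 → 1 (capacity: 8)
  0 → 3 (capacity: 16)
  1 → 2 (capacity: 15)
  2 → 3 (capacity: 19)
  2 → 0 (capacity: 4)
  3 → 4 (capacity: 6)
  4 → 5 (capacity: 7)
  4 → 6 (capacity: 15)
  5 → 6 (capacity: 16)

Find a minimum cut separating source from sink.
Min cut value = 6, edges: (3,4)

Min cut value: 6
Partition: S = [0, 1, 2, 3], T = [4, 5, 6]
Cut edges: (3,4)

By max-flow min-cut theorem, max flow = min cut = 6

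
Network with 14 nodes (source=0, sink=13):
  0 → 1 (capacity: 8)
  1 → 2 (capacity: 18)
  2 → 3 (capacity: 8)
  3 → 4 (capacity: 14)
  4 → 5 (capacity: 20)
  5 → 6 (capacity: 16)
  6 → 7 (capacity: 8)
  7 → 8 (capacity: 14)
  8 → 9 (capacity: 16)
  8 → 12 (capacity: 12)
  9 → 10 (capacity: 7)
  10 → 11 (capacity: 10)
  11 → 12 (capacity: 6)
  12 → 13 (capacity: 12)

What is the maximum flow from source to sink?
Maximum flow = 8

Max flow: 8

Flow assignment:
  0 → 1: 8/8
  1 → 2: 8/18
  2 → 3: 8/8
  3 → 4: 8/14
  4 → 5: 8/20
  5 → 6: 8/16
  6 → 7: 8/8
  7 → 8: 8/14
  8 → 12: 8/12
  12 → 13: 8/12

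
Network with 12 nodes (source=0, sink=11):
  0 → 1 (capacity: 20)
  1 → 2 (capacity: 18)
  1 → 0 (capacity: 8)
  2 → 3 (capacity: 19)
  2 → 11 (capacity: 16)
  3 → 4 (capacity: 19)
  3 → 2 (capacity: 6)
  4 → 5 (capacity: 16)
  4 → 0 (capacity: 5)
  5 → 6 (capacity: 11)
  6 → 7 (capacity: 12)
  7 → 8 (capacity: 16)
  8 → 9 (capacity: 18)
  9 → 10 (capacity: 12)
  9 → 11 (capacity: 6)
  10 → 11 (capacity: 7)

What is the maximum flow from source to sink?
Maximum flow = 18

Max flow: 18

Flow assignment:
  0 → 1: 18/20
  1 → 2: 18/18
  2 → 3: 2/19
  2 → 11: 16/16
  3 → 4: 2/19
  4 → 5: 2/16
  5 → 6: 2/11
  6 → 7: 2/12
  7 → 8: 2/16
  8 → 9: 2/18
  9 → 11: 2/6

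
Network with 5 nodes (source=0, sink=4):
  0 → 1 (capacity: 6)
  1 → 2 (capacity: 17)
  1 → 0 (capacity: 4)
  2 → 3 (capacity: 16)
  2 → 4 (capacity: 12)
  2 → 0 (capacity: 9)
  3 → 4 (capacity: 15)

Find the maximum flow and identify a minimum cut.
Max flow = 6, Min cut edges: (0,1)

Maximum flow: 6
Minimum cut: (0,1)
Partition: S = [0], T = [1, 2, 3, 4]

Max-flow min-cut theorem verified: both equal 6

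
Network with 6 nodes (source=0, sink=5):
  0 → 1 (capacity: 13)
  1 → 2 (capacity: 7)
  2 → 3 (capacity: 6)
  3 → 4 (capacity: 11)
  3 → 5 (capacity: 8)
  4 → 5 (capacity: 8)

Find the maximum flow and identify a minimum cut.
Max flow = 6, Min cut edges: (2,3)

Maximum flow: 6
Minimum cut: (2,3)
Partition: S = [0, 1, 2], T = [3, 4, 5]

Max-flow min-cut theorem verified: both equal 6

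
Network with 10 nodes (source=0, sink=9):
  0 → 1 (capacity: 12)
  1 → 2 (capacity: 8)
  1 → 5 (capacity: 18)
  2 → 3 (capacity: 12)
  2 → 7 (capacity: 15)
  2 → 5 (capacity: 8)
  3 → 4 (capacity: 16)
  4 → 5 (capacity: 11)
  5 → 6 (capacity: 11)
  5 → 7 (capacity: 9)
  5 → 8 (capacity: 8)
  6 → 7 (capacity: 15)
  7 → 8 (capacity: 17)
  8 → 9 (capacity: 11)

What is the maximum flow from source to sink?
Maximum flow = 11

Max flow: 11

Flow assignment:
  0 → 1: 11/12
  1 → 5: 11/18
  5 → 7: 3/9
  5 → 8: 8/8
  7 → 8: 3/17
  8 → 9: 11/11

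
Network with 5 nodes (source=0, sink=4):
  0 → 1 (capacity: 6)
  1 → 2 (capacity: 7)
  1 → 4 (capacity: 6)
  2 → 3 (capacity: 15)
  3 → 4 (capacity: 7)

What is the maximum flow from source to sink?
Maximum flow = 6

Max flow: 6

Flow assignment:
  0 → 1: 6/6
  1 → 4: 6/6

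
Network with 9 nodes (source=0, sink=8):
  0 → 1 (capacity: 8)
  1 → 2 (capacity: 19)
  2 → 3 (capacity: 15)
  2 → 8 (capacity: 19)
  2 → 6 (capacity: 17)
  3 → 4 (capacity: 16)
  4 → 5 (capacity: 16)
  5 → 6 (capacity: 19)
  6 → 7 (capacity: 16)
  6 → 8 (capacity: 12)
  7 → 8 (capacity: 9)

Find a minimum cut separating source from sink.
Min cut value = 8, edges: (0,1)

Min cut value: 8
Partition: S = [0], T = [1, 2, 3, 4, 5, 6, 7, 8]
Cut edges: (0,1)

By max-flow min-cut theorem, max flow = min cut = 8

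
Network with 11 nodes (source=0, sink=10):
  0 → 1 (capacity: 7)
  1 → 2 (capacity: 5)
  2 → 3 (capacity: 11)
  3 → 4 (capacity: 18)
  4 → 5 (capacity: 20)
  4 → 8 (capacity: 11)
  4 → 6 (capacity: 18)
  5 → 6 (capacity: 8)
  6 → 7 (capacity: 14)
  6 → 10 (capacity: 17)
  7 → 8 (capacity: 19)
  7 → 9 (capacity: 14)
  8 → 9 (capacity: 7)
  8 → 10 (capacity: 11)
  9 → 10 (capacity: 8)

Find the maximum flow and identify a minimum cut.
Max flow = 5, Min cut edges: (1,2)

Maximum flow: 5
Minimum cut: (1,2)
Partition: S = [0, 1], T = [2, 3, 4, 5, 6, 7, 8, 9, 10]

Max-flow min-cut theorem verified: both equal 5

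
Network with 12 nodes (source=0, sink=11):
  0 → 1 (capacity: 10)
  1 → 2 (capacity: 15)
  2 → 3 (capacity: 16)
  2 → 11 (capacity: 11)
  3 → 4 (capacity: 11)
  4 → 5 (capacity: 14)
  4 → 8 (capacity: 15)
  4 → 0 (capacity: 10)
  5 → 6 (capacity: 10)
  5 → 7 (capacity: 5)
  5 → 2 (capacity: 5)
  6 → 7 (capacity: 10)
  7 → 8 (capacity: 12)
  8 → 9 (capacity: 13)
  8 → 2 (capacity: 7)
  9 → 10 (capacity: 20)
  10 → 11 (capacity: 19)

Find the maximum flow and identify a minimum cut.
Max flow = 10, Min cut edges: (0,1)

Maximum flow: 10
Minimum cut: (0,1)
Partition: S = [0], T = [1, 2, 3, 4, 5, 6, 7, 8, 9, 10, 11]

Max-flow min-cut theorem verified: both equal 10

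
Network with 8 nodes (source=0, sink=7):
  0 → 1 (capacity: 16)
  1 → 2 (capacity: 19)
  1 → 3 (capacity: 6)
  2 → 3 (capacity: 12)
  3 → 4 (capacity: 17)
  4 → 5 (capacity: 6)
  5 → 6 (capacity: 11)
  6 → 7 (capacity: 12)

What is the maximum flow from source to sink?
Maximum flow = 6

Max flow: 6

Flow assignment:
  0 → 1: 6/16
  1 → 2: 6/19
  2 → 3: 6/12
  3 → 4: 6/17
  4 → 5: 6/6
  5 → 6: 6/11
  6 → 7: 6/12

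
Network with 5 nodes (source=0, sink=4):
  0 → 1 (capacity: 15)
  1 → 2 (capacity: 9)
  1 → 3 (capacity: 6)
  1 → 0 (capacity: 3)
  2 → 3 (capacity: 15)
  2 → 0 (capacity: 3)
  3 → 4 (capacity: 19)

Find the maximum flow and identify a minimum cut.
Max flow = 15, Min cut edges: (1,2), (1,3)

Maximum flow: 15
Minimum cut: (1,2), (1,3)
Partition: S = [0, 1], T = [2, 3, 4]

Max-flow min-cut theorem verified: both equal 15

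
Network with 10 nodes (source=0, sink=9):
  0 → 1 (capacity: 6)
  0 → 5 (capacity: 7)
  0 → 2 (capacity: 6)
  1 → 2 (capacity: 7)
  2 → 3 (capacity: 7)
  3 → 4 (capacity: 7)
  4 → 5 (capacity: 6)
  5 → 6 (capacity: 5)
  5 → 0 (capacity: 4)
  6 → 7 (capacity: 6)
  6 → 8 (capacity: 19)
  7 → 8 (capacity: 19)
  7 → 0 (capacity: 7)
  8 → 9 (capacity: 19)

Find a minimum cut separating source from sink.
Min cut value = 5, edges: (5,6)

Min cut value: 5
Partition: S = [0, 1, 2, 3, 4, 5], T = [6, 7, 8, 9]
Cut edges: (5,6)

By max-flow min-cut theorem, max flow = min cut = 5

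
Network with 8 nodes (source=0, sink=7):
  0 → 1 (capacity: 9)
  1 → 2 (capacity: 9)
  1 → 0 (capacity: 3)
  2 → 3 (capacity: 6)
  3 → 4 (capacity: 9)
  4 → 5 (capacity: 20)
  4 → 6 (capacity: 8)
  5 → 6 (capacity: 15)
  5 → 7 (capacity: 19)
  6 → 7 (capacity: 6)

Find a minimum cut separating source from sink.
Min cut value = 6, edges: (2,3)

Min cut value: 6
Partition: S = [0, 1, 2], T = [3, 4, 5, 6, 7]
Cut edges: (2,3)

By max-flow min-cut theorem, max flow = min cut = 6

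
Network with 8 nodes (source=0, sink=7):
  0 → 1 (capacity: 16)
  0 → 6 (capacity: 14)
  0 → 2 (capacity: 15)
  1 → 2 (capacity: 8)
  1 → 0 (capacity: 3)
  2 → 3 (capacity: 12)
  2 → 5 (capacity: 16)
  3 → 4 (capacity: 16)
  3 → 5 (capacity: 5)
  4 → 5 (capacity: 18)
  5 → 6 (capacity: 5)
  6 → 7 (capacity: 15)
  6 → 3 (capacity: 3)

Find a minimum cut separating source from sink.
Min cut value = 15, edges: (6,7)

Min cut value: 15
Partition: S = [0, 1, 2, 3, 4, 5, 6], T = [7]
Cut edges: (6,7)

By max-flow min-cut theorem, max flow = min cut = 15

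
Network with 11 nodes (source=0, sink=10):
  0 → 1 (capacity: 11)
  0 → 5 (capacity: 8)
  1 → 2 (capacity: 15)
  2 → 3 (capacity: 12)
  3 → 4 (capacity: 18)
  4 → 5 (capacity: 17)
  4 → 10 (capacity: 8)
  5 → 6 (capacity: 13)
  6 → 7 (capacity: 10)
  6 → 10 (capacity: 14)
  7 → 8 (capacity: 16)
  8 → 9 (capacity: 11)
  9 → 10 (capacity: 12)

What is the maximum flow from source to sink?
Maximum flow = 19

Max flow: 19

Flow assignment:
  0 → 1: 11/11
  0 → 5: 8/8
  1 → 2: 11/15
  2 → 3: 11/12
  3 → 4: 11/18
  4 → 5: 3/17
  4 → 10: 8/8
  5 → 6: 11/13
  6 → 10: 11/14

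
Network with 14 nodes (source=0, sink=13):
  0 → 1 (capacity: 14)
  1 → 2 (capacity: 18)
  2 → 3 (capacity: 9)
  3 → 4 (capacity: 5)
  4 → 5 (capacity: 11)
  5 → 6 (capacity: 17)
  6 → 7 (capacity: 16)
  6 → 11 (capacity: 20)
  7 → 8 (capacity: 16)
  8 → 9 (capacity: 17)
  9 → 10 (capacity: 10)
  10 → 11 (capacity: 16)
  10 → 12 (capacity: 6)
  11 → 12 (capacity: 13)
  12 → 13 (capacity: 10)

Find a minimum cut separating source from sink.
Min cut value = 5, edges: (3,4)

Min cut value: 5
Partition: S = [0, 1, 2, 3], T = [4, 5, 6, 7, 8, 9, 10, 11, 12, 13]
Cut edges: (3,4)

By max-flow min-cut theorem, max flow = min cut = 5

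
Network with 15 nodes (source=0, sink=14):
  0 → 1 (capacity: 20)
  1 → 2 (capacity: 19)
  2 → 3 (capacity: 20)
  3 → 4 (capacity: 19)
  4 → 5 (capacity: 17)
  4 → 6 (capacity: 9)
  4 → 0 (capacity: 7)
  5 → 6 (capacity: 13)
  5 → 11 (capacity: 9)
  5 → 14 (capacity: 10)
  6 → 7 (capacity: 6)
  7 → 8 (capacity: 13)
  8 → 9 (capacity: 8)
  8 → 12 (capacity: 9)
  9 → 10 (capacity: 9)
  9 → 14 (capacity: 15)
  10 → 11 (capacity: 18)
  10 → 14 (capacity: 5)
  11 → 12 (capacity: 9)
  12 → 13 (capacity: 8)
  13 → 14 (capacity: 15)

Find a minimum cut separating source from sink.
Min cut value = 19, edges: (3,4)

Min cut value: 19
Partition: S = [0, 1, 2, 3], T = [4, 5, 6, 7, 8, 9, 10, 11, 12, 13, 14]
Cut edges: (3,4)

By max-flow min-cut theorem, max flow = min cut = 19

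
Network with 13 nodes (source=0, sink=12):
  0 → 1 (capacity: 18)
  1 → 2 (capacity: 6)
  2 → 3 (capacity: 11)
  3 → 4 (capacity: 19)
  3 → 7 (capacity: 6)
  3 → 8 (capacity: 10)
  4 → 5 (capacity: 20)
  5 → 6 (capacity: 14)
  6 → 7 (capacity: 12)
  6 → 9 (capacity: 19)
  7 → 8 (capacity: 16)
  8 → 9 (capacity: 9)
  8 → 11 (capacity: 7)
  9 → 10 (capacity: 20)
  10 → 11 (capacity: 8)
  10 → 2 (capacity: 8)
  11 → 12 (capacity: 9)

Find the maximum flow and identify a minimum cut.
Max flow = 6, Min cut edges: (1,2)

Maximum flow: 6
Minimum cut: (1,2)
Partition: S = [0, 1], T = [2, 3, 4, 5, 6, 7, 8, 9, 10, 11, 12]

Max-flow min-cut theorem verified: both equal 6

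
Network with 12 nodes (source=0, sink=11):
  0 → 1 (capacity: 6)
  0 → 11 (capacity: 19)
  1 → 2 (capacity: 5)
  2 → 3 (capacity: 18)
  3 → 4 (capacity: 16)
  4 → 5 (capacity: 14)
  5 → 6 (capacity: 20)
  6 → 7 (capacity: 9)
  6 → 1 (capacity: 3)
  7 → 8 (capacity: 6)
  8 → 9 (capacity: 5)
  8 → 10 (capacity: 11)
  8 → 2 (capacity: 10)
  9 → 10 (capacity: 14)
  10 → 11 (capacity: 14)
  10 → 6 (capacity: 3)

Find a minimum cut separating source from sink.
Min cut value = 24, edges: (0,11), (1,2)

Min cut value: 24
Partition: S = [0, 1], T = [2, 3, 4, 5, 6, 7, 8, 9, 10, 11]
Cut edges: (0,11), (1,2)

By max-flow min-cut theorem, max flow = min cut = 24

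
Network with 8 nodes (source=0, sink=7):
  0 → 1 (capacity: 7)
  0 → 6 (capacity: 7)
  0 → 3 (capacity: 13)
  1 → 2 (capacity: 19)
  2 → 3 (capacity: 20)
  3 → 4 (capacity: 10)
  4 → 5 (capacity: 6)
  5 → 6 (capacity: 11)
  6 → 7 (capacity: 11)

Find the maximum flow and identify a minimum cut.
Max flow = 11, Min cut edges: (6,7)

Maximum flow: 11
Minimum cut: (6,7)
Partition: S = [0, 1, 2, 3, 4, 5, 6], T = [7]

Max-flow min-cut theorem verified: both equal 11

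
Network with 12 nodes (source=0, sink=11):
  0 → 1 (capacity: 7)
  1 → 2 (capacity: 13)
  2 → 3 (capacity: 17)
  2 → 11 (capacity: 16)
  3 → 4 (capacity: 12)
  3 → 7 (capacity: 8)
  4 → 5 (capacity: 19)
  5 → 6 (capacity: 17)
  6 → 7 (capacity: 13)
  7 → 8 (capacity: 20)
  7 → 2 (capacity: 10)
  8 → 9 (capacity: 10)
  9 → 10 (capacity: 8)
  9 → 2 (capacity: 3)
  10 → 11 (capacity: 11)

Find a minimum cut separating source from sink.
Min cut value = 7, edges: (0,1)

Min cut value: 7
Partition: S = [0], T = [1, 2, 3, 4, 5, 6, 7, 8, 9, 10, 11]
Cut edges: (0,1)

By max-flow min-cut theorem, max flow = min cut = 7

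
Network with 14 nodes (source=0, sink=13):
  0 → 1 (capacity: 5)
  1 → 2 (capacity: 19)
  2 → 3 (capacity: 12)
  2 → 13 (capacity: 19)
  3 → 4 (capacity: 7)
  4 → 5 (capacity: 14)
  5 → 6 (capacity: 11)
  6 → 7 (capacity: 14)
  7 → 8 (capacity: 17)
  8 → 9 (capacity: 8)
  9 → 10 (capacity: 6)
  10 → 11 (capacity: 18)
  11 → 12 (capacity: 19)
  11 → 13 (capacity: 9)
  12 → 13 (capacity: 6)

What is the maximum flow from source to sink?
Maximum flow = 5

Max flow: 5

Flow assignment:
  0 → 1: 5/5
  1 → 2: 5/19
  2 → 13: 5/19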